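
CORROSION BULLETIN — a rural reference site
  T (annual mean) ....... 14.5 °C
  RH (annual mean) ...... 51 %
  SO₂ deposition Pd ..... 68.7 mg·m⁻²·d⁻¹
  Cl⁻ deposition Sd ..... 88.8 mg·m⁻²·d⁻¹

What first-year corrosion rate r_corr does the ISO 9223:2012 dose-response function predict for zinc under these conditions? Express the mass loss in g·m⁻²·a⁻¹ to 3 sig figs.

r_corr = 12.8 g·m⁻²·a⁻¹

zinc: T>10 °C ⇒ hinge -0.071·(14.5−10) = -0.3195
  Pd branch = 0.0129·Pd^0.44·e^(0.046·RH+f) = 0.6294 μm/a
  Sd branch = 0.0175·Sd^0.57·e^(0.008·RH+0.085·T) = 1.164 μm/a
  sum: 0.6294 + 1.164 → r_corr = 1.794 μm/a
Convert to mass loss: 1.794 μm/a × 7.14 g/cm³ = 12.81 g·m⁻²·a⁻¹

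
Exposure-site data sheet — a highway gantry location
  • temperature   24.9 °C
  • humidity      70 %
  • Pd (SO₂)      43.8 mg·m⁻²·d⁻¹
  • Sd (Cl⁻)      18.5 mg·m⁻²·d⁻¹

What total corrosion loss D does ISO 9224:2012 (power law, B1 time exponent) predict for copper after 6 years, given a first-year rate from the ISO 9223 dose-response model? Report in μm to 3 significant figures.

copper: f(T) = -0.080·(T−10) [T>10 °C] = -1.1920
  Pd branch = 0.0053·Pd^0.26·e^(0.059·RH+f) = 0.2673 μm/a
  Sd branch = 0.01025·Sd^0.27·e^(0.036·RH+0.049·T) = 0.9488 μm/a
  r_corr = 0.2673 + 0.9488 = 1.216 μm/a
Long-term exponent b (ISO 9224 Table 2, B1) = 0.667
  D(6) = 1.216 × 6^0.667 = 1.216 × 3.304 = 4.018 μm

D(6) = 4.02 μm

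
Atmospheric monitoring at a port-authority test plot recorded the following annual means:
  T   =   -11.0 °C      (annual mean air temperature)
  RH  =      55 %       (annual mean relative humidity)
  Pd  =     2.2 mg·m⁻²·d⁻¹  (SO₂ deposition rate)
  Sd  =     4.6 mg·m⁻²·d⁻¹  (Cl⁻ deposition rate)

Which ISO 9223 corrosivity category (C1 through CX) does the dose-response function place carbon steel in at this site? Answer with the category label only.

C2

carbon steel: temperature factor f = +0.150·(-21.0) = -3.1500
  sulphur-dioxide contribution → 0.3433 μm/a
  chloride contribution → 1.039 μm/a
  ⇒ r_corr(carbon steel) = 1.382 μm/a
Category bounds: 1.3…25 μm/a bracket r_corr ⇒ C2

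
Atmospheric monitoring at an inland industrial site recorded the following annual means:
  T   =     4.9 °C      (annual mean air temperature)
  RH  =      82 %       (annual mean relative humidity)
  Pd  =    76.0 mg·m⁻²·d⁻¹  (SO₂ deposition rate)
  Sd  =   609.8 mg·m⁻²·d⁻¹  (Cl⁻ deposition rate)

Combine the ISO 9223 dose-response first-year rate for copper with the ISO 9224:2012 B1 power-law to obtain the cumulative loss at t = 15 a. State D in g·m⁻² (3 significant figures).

copper: T≤10 °C ⇒ hinge +0.126·(4.9−10) = -0.6426
  Pd branch = 0.0053·Pd^0.26·e^(0.059·RH+f) = 1.085 μm/a
  Cl⁻ term: 0.01025·609.8^0.27·exp(0.036·82+0.049·4.9) = 1.409
  sum: 1.085 + 1.409 → r_corr = 2.494 μm/a
ISO 9224: D(t) = r_corr · t^b with b = 0.667 (copper, B1)
  D(15) = 2.494 × 15^0.667 = 2.494 × 6.088 = 15.18 μm
  Mass loss = 15.18 μm × 8.96 g/cm³ = 136 g·m⁻²

D(15) = 136 g·m⁻²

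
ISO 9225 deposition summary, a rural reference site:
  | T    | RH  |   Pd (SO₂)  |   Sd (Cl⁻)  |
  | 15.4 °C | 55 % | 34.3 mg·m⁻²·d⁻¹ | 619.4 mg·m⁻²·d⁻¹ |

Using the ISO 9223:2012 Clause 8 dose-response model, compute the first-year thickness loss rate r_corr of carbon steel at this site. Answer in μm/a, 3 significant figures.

r_corr = 87.4 μm/a

carbon steel: temperature factor f = -0.054·(5.4) = -0.2916
  SO₂ term: 1.77·34.3^0.52·exp(0.02·55-0.2916) = 24.97
  Cl⁻ term: 0.102·619.4^0.62·exp(0.033·55+0.04·15.4) = 62.43
  r_corr = 24.97 + 62.43 = 87.4 μm/a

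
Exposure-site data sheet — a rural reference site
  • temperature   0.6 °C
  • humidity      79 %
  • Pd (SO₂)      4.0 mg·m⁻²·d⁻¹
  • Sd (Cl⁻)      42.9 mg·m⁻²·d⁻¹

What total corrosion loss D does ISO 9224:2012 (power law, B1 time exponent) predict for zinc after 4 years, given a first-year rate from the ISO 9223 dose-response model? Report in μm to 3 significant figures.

zinc: f(T) = +0.038·(T−10) [T≤10 °C] = -0.3572
  sulphur-dioxide contribution → 0.6289 μm/a
  chloride contribution → 0.2952 μm/a
  total first-year rate 0.9241 μm/a
ISO 9224: D(t) = r_corr · t^b with b = 0.813 (zinc, B1)
  D(4) = 0.9241 × 4^0.813 = 0.9241 × 3.087 = 2.852 μm

D(4) = 2.85 μm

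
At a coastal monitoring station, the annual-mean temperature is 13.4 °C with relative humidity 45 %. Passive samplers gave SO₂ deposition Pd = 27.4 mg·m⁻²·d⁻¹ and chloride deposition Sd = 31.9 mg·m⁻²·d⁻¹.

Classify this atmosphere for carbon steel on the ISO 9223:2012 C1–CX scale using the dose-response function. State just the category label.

carbon steel: temperature factor f = -0.054·(3.4) = -0.1836
  SO₂ term: 1.77·27.4^0.52·exp(0.02·45-0.1836) = 20.26
  Sd branch = 0.102·Sd^0.62·e^(0.033·RH+0.04·T) = 6.587 μm/a
  sum: 20.26 + 6.587 → r_corr = 26.85 μm/a
ISO 9223 Table 2 (carbon steel): 25 < 26.9 ≤ 50 μm/a ⇒ C3

C3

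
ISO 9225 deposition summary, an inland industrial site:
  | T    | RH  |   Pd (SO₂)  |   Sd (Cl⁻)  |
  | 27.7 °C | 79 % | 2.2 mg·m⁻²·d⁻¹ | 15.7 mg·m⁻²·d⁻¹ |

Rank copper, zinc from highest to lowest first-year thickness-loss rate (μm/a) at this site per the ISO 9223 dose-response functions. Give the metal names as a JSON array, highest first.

["zinc", "copper"]

copper: T>10 °C ⇒ hinge -0.080·(27.7−10) = -1.4160
  sulphur-dioxide contribution → 0.167 μm/a
  chloride contribution → 1.44 μm/a
  ⇒ r_corr(copper) = 1.606 μm/a
zinc: temperature factor f = -0.071·(17.7) = -1.2567
  sulphur-dioxide contribution → 0.1967 μm/a
  chloride contribution → 1.666 μm/a
  total first-year rate 1.863 μm/a
Ordering by μm/a: zinc (1.86) > copper (1.61)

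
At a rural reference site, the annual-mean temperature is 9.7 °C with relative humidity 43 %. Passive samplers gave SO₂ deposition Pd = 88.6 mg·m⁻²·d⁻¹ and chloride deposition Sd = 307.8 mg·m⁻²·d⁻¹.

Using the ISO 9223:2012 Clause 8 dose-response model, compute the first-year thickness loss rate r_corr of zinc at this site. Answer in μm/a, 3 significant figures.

r_corr = 2.14 μm/a

zinc: T≤10 °C ⇒ hinge +0.038·(9.7−10) = -0.0114
  SO₂ term: 0.0129·88.6^0.44·exp(0.046·43-0.0114) = 0.663
  Cl⁻ term: 0.0175·307.8^0.57·exp(0.008·43+0.085·9.7) = 1.475
  sum: 0.663 + 1.475 → r_corr = 2.138 μm/a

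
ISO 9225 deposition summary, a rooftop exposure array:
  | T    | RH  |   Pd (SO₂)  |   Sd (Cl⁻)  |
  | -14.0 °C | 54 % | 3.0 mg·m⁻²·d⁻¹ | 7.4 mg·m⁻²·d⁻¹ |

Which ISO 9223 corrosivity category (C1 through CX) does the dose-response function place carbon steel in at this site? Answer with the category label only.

carbon steel: f(T) = +0.150·(T−10) [T≤10 °C] = -3.6000
  SO₂ term: 1.77·3.0^0.52·exp(0.02·54-3.6000) = 0.2521
  Sd branch = 0.102·Sd^0.62·e^(0.033·RH+0.04·T) = 1.197 μm/a
  sum: 0.2521 + 1.197 → r_corr = 1.45 μm/a
Category bounds: 1.3…25 μm/a bracket r_corr ⇒ C2

C2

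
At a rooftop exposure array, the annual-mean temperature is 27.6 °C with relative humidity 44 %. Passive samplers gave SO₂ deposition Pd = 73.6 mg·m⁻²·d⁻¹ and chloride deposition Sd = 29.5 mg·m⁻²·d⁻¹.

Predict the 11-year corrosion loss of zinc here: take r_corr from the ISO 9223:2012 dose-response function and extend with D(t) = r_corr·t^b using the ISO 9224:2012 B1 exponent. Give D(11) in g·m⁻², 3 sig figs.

D(11) = 99.0 g·m⁻²

zinc: T>10 °C ⇒ hinge -0.071·(27.6−10) = -1.2496
  SO₂ term: 0.0129·73.6^0.44·exp(0.046·44-1.2496) = 0.1855
  Sd branch = 0.0175·Sd^0.57·e^(0.008·RH+0.085·T) = 1.789 μm/a
  sum: 0.1855 + 1.789 → r_corr = 1.974 μm/a
Power-law: D(11) = r_corr · 11^0.813
  D(11) = 1.974 × 11^0.813 = 1.974 × 7.025 = 13.87 μm
  Mass loss = 13.87 μm × 7.14 g/cm³ = 99.03 g·m⁻²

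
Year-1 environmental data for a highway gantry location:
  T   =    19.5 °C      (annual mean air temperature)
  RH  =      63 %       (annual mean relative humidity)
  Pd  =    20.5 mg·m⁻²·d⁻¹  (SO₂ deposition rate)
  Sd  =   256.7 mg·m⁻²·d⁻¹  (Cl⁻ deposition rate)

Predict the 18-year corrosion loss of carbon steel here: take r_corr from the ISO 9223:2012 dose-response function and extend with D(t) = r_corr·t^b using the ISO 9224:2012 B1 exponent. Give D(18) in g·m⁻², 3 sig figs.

D(18) = 2.61e+03 g·m⁻²

carbon steel: T>10 °C ⇒ hinge -0.054·(19.5−10) = -0.5130
  SO₂ term: 1.77·20.5^0.52·exp(0.02·63-0.5130) = 17.97
  Cl⁻ term: 0.102·256.7^0.62·exp(0.033·63+0.04·19.5) = 55.47
  r_corr = 17.97 + 55.47 = 73.44 μm/a
Power-law: D(18) = r_corr · 18^0.523
  D(18) = 73.44 × 18^0.523 = 73.44 × 4.534 = 333 μm
  Mass loss = 333 μm × 7.85 g/cm³ = 2614 g·m⁻²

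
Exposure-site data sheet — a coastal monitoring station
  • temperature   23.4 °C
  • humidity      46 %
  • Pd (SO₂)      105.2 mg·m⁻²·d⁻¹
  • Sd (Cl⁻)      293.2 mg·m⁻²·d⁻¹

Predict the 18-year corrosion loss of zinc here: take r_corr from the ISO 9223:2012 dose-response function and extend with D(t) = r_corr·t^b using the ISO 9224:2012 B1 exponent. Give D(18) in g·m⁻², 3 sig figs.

D(18) = 377 g·m⁻²

zinc: temperature factor f = -0.071·(13.4) = -0.9514
  Pd branch = 0.0129·Pd^0.44·e^(0.046·RH+f) = 0.3207 μm/a
  Cl⁻ term: 0.0175·293.2^0.57·exp(0.008·46+0.085·23.4) = 4.709
  sum: 0.3207 + 4.709 → r_corr = 5.03 μm/a
Power-law: D(18) = r_corr · 18^0.813
  D(18) = 5.03 × 18^0.813 = 5.03 × 10.48 = 52.74 μm
  Mass loss = 52.74 μm × 7.14 g/cm³ = 376.5 g·m⁻²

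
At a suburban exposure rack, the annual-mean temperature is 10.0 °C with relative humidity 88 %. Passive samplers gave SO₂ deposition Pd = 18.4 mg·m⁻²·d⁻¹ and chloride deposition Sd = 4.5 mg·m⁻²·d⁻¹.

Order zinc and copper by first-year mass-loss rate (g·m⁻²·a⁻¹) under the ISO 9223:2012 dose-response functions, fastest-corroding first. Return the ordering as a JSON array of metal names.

zinc: temperature factor f = +0.038·(0.0) = +0.0000
  Pd branch = 0.0129·Pd^0.44·e^(0.046·RH+f) = 2.662 μm/a
  Sd branch = 0.0175·Sd^0.57·e^(0.008·RH+0.085·T) = 0.1951 μm/a
  sum: 2.662 + 0.1951 → r_corr = 2.857 μm/a
  mass loss = 2.857 μm/a × 7.14 g/cm³ = 20.4 g·m⁻²·a⁻¹
copper: T≤10 °C ⇒ hinge +0.126·(10.0−10) = +0.0000
  SO₂ term: 0.0053·18.4^0.26·exp(0.059·88+0.0000) = 2.032
  Cl⁻ term: 0.01025·4.5^0.27·exp(0.036·88+0.049·10.0) = 0.5967
  r_corr = 2.032 + 0.5967 = 2.629 μm/a
  mass loss = 2.629 μm/a × 8.96 g/cm³ = 23.56 g·m⁻²·a⁻¹
Ordering by g·m⁻²·a⁻¹: copper (23.6) > zinc (20.4)

["copper", "zinc"]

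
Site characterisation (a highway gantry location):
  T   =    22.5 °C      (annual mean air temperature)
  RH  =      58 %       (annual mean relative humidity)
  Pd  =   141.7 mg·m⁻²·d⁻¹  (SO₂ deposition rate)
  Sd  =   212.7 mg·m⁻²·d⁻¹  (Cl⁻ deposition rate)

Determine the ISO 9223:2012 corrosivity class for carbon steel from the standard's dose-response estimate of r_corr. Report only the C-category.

carbon steel: temperature factor f = -0.054·(12.5) = -0.6750
  sulphur-dioxide contribution → 37.78 μm/a
  chloride contribution → 47.2 μm/a
  ⇒ r_corr(carbon steel) = 84.98 μm/a
ISO 9223 Table 2 (carbon steel): 80 < 85 ≤ 200 μm/a ⇒ C5

C5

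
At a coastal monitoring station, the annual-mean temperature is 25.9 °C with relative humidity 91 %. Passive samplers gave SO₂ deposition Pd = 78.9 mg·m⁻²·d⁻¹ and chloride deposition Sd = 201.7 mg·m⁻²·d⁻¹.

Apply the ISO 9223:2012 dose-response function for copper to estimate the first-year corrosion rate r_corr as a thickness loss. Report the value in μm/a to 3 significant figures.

r_corr = 5.04 μm/a

copper: temperature factor f = -0.080·(15.9) = -1.2720
  sulphur-dioxide contribution → 0.9927 μm/a
  chloride contribution → 4.045 μm/a
  ⇒ r_corr(copper) = 5.038 μm/a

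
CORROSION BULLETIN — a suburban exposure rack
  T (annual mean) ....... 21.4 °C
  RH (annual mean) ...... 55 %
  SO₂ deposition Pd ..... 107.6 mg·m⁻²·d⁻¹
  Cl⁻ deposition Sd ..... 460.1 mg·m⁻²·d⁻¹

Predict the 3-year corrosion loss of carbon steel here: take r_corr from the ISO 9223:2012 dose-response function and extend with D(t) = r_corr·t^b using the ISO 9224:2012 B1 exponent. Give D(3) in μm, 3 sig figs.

D(3) = 175 μm

carbon steel: f(T) = -0.054·(T−10) [T>10 °C] = -0.6156
  sulphur-dioxide contribution → 32.73 μm/a
  chloride contribution → 66 μm/a
  ⇒ r_corr(carbon steel) = 98.73 μm/a
ISO 9224: D(t) = r_corr · t^b with b = 0.523 (carbon steel, B1)
  D(3) = 98.73 × 3^0.523 = 98.73 × 1.776 = 175.4 μm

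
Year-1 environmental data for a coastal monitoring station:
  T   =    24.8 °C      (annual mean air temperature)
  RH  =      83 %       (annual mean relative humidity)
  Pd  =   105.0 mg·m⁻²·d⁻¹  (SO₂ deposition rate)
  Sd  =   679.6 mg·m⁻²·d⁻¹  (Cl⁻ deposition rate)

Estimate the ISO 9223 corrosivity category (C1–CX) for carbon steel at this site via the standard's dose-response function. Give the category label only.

CX

carbon steel: T>10 °C ⇒ hinge -0.054·(24.8−10) = -0.7992
  SO₂ term: 1.77·105.0^0.52·exp(0.02·83-0.7992) = 47.08
  Cl⁻ term: 0.102·679.6^0.62·exp(0.033·83+0.04·24.8) = 242.6
  sum: 47.08 + 242.6 → r_corr = 289.7 μm/a
Category bounds: 200…700 μm/a bracket r_corr ⇒ CX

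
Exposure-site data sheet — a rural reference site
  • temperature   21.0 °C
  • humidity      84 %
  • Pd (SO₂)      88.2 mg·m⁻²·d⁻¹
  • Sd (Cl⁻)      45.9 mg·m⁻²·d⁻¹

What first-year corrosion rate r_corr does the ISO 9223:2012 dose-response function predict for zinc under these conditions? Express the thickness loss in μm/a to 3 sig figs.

zinc: f(T) = -0.071·(T−10) [T>10 °C] = -0.7810
  Pd branch = 0.0129·Pd^0.44·e^(0.046·RH+f) = 2.021 μm/a
  Cl⁻ term: 0.0175·45.9^0.57·exp(0.008·84+0.085·21.0) = 1.809
  r_corr = 2.021 + 1.809 = 3.829 μm/a

r_corr = 3.83 μm/a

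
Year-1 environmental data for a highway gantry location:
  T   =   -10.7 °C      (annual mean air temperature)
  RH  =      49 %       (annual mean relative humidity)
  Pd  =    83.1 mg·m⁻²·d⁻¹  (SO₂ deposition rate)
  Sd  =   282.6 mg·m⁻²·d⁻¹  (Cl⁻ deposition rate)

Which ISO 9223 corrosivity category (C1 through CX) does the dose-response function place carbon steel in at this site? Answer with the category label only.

C2

carbon steel: temperature factor f = +0.150·(-20.7) = -3.1050
  SO₂ term: 1.77·83.1^0.52·exp(0.02·49-3.1050) = 2.105
  Sd branch = 0.102·Sd^0.62·e^(0.033·RH+0.04·T) = 11.08 μm/a
  sum: 2.105 + 11.08 → r_corr = 13.19 μm/a
Category bounds: 1.3…25 μm/a bracket r_corr ⇒ C2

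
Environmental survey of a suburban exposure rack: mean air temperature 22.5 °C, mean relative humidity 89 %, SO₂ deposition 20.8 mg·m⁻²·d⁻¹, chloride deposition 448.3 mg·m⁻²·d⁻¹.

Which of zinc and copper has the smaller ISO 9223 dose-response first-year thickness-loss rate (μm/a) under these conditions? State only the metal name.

zinc: temperature factor f = -0.071·(12.5) = -0.8875
  Pd branch = 0.0129·Pd^0.44·e^(0.046·RH+f) = 1.211 μm/a
  Cl⁻ term: 0.0175·448.3^0.57·exp(0.008·89+0.085·22.5) = 7.839
  r_corr = 1.211 + 7.839 = 9.049 μm/a
copper: T>10 °C ⇒ hinge -0.080·(22.5−10) = -1.0000
  Pd branch = 0.0053·Pd^0.26·e^(0.059·RH+f) = 0.8188 μm/a
  Sd branch = 0.01025·Sd^0.27·e^(0.036·RH+0.049·T) = 3.953 μm/a
  sum: 0.8188 + 3.953 → r_corr = 4.772 μm/a
Ordering by μm/a: zinc (9.05) > copper (4.77)

copper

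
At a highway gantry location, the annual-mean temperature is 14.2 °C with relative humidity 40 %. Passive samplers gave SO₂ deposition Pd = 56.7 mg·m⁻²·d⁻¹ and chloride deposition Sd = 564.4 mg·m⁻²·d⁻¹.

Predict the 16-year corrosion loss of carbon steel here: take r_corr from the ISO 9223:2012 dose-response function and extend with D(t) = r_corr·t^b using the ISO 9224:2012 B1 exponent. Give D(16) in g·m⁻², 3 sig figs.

D(16) = 2.00e+03 g·m⁻²

carbon steel: temperature factor f = -0.054·(4.2) = -0.2268
  sulphur-dioxide contribution → 25.63 μm/a
  chloride contribution → 34.24 μm/a
  total first-year rate 59.87 μm/a
Power-law: D(16) = r_corr · 16^0.523
  D(16) = 59.87 × 16^0.523 = 59.87 × 4.263 = 255.3 μm
  Mass loss = 255.3 μm × 7.85 g/cm³ = 2004 g·m⁻²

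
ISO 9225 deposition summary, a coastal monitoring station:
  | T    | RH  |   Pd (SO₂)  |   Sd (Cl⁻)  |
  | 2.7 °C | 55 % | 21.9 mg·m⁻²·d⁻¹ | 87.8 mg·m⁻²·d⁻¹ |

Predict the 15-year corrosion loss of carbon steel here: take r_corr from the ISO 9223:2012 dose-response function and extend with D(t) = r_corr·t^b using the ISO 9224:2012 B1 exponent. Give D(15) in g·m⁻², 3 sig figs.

D(15) = 648 g·m⁻²

carbon steel: T≤10 °C ⇒ hinge +0.150·(2.7−10) = -1.0950
  sulphur-dioxide contribution → 8.855 μm/a
  chloride contribution → 11.19 μm/a
  ⇒ r_corr(carbon steel) = 20.04 μm/a
Long-term exponent b (ISO 9224 Table 2, B1) = 0.523
  D(15) = 20.04 × 15^0.523 = 20.04 × 4.122 = 82.61 μm
  Mass loss = 82.61 μm × 7.85 g/cm³ = 648.5 g·m⁻²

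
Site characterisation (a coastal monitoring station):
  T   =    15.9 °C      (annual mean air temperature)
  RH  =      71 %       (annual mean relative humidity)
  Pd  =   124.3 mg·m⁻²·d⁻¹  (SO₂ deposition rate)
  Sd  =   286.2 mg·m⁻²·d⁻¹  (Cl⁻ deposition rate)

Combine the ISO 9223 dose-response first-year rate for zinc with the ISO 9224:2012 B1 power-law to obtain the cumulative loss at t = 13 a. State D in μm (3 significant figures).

zinc: temperature factor f = -0.071·(5.9) = -0.4189
  Pd branch = 0.0129·Pd^0.44·e^(0.046·RH+f) = 1.856 μm/a
  Cl⁻ term: 0.0175·286.2^0.57·exp(0.008·71+0.085·15.9) = 2.999
  sum: 1.856 + 2.999 → r_corr = 4.855 μm/a
Long-term exponent b (ISO 9224 Table 2, B1) = 0.813
  D(13) = 4.855 × 13^0.813 = 4.855 × 8.047 = 39.07 μm

D(13) = 39.1 μm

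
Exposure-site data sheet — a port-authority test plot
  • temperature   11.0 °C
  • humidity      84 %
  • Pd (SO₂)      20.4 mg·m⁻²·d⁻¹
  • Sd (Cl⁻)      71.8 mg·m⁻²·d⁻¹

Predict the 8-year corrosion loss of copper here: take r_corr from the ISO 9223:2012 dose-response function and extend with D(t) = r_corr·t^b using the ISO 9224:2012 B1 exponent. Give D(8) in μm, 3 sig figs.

copper: f(T) = -0.080·(T−10) [T>10 °C] = -0.0800
  sulphur-dioxide contribution → 1.522 μm/a
  chloride contribution → 1.146 μm/a
  total first-year rate 2.668 μm/a
ISO 9224: D(t) = r_corr · t^b with b = 0.667 (copper, B1)
  D(8) = 2.668 × 8^0.667 = 2.668 × 4.003 = 10.68 μm

D(8) = 10.7 μm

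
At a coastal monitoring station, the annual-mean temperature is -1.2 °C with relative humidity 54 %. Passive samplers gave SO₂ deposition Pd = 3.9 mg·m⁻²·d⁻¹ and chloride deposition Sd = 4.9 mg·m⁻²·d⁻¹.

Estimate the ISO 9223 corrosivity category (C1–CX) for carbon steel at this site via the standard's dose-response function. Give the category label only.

C2

carbon steel: temperature factor f = +0.150·(-11.2) = -1.6800
  Pd branch = 1.77·Pd^0.52·e^(0.02·RH+f) = 1.971 μm/a
  Cl⁻ term: 0.102·4.9^0.62·exp(0.033·54+0.04·-1.2) = 1.547
  r_corr = 1.971 + 1.547 = 3.519 μm/a
3.52 μm/a falls in (1.3, 25] for carbon steel → category C2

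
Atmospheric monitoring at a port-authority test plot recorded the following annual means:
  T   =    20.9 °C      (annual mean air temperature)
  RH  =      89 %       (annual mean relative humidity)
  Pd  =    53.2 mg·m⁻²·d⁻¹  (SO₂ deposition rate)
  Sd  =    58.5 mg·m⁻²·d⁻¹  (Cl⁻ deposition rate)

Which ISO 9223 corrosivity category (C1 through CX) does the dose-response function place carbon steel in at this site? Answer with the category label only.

C5

carbon steel: temperature factor f = -0.054·(10.9) = -0.5886
  SO₂ term: 1.77·53.2^0.52·exp(0.02·89-0.5886) = 46.01
  Sd branch = 0.102·Sd^0.62·e^(0.033·RH+0.04·T) = 55.31 μm/a
  r_corr = 46.01 + 55.31 = 101.3 μm/a
ISO 9223 Table 2 (carbon steel): 80 < 101 ≤ 200 μm/a ⇒ C5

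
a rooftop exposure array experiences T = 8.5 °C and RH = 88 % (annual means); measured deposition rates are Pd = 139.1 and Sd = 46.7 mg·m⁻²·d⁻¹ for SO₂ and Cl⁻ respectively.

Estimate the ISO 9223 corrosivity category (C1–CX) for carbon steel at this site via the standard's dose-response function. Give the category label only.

C5

carbon steel: temperature factor f = +0.150·(-1.5) = -0.2250
  sulphur-dioxide contribution → 106.9 μm/a
  chloride contribution → 28.34 μm/a
  total first-year rate 135.3 μm/a
135 μm/a falls in (80, 200] for carbon steel → category C5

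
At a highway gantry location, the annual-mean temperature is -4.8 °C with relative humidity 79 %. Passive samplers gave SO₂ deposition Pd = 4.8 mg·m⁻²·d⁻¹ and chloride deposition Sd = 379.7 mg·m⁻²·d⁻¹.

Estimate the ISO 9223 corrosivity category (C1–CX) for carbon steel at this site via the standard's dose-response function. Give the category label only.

carbon steel: temperature factor f = +0.150·(-14.8) = -2.2200
  Pd branch = 1.77·Pd^0.52·e^(0.02·RH+f) = 2.11 μm/a
  Cl⁻ term: 0.102·379.7^0.62·exp(0.033·79+0.04·-4.8) = 45.36
  r_corr = 2.11 + 45.36 = 47.47 μm/a
ISO 9223 Table 2 (carbon steel): 25 < 47.5 ≤ 50 μm/a ⇒ C3

C3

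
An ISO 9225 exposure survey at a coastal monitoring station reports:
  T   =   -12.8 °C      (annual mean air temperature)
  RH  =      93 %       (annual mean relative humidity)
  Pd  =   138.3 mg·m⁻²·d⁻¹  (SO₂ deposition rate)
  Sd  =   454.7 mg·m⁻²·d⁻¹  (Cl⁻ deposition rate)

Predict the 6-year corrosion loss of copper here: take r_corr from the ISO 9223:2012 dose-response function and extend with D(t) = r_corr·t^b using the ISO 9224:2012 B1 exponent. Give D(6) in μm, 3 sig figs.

D(6) = 3.55 μm

copper: temperature factor f = +0.126·(-22.8) = -2.8728
  Pd branch = 0.0053·Pd^0.26·e^(0.059·RH+f) = 0.2607 μm/a
  Cl⁻ term: 0.01025·454.7^0.27·exp(0.036·93+0.049·-12.8) = 0.8127
  sum: 0.2607 + 0.8127 → r_corr = 1.073 μm/a
Power-law: D(6) = r_corr · 6^0.667
  D(6) = 1.073 × 6^0.667 = 1.073 × 3.304 = 3.547 μm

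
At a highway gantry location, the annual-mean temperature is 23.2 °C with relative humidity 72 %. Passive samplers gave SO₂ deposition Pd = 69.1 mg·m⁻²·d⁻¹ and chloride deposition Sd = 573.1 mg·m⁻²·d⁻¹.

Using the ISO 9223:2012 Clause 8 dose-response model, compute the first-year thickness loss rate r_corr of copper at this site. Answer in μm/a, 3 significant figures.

r_corr = 2.76 μm/a

copper: temperature factor f = -0.080·(13.2) = -1.0560
  Pd branch = 0.0053·Pd^0.26·e^(0.059·RH+f) = 0.388 μm/a
  Cl⁻ term: 0.01025·573.1^0.27·exp(0.036·72+0.049·23.2) = 2.371
  sum: 0.388 + 2.371 → r_corr = 2.758 μm/a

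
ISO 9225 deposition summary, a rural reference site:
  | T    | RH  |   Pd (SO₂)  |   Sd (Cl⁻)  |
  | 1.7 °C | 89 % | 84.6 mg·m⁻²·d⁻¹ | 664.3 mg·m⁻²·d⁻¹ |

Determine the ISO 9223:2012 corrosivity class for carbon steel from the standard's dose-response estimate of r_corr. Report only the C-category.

carbon steel: T≤10 °C ⇒ hinge +0.150·(1.7−10) = -1.2450
  SO₂ term: 1.77·84.6^0.52·exp(0.02·89-1.2450) = 30.38
  Cl⁻ term: 0.102·664.3^0.62·exp(0.033·89+0.04·1.7) = 115.7
  sum: 30.38 + 115.7 → r_corr = 146.1 μm/a
ISO 9223 Table 2 (carbon steel): 80 < 146 ≤ 200 μm/a ⇒ C5

C5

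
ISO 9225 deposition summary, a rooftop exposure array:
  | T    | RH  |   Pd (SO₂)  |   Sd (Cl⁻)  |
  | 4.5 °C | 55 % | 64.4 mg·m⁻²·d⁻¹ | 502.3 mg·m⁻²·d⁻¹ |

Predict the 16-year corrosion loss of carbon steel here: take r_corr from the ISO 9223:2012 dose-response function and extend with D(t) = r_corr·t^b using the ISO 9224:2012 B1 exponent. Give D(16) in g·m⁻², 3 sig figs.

carbon steel: T≤10 °C ⇒ hinge +0.150·(4.5−10) = -0.8250
  Pd branch = 1.77·Pd^0.52·e^(0.02·RH+f) = 20.32 μm/a
  Sd branch = 0.102·Sd^0.62·e^(0.033·RH+0.04·T) = 35.45 μm/a
  sum: 20.32 + 35.45 → r_corr = 55.77 μm/a
Long-term exponent b (ISO 9224 Table 2, B1) = 0.523
  D(16) = 55.77 × 16^0.523 = 55.77 × 4.263 = 237.8 μm
  Mass loss = 237.8 μm × 7.85 g/cm³ = 1867 g·m⁻²

D(16) = 1.87e+03 g·m⁻²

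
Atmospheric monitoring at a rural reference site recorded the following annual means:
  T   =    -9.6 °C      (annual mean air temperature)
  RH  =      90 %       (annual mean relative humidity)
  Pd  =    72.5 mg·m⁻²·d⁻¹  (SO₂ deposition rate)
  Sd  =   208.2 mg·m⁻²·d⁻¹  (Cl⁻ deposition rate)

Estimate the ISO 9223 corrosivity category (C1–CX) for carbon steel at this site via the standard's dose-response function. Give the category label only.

carbon steel: T≤10 °C ⇒ hinge +0.150·(-9.6−10) = -2.9400
  sulphur-dioxide contribution → 5.251 μm/a
  chloride contribution → 37.08 μm/a
  ⇒ r_corr(carbon steel) = 42.33 μm/a
ISO 9223 Table 2 (carbon steel): 25 < 42.3 ≤ 50 μm/a ⇒ C3

C3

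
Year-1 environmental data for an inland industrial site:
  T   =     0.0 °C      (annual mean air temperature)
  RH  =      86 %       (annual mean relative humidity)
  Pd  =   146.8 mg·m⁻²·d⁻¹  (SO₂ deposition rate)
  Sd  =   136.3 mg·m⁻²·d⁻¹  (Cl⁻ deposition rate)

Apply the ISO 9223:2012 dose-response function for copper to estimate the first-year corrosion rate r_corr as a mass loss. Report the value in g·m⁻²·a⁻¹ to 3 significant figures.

copper: f(T) = +0.126·(T−10) [T≤10 °C] = -1.2600
  sulphur-dioxide contribution → 0.8791 μm/a
  chloride contribution → 0.8543 μm/a
  total first-year rate 1.733 μm/a
Convert to mass loss: 1.733 μm/a × 8.96 g/cm³ = 15.53 g·m⁻²·a⁻¹

r_corr = 15.5 g·m⁻²·a⁻¹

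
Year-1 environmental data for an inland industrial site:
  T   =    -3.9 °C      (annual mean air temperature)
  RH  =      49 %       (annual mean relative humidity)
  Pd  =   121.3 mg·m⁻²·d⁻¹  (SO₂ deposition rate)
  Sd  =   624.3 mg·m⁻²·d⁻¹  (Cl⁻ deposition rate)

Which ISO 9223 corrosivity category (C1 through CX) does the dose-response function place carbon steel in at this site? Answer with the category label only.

carbon steel: temperature factor f = +0.150·(-13.9) = -2.0850
  SO₂ term: 1.77·121.3^0.52·exp(0.02·49-2.0850) = 7.107
  Sd branch = 0.102·Sd^0.62·e^(0.033·RH+0.04·T) = 23.78 μm/a
  r_corr = 7.107 + 23.78 = 30.89 μm/a
Category bounds: 25…50 μm/a bracket r_corr ⇒ C3

C3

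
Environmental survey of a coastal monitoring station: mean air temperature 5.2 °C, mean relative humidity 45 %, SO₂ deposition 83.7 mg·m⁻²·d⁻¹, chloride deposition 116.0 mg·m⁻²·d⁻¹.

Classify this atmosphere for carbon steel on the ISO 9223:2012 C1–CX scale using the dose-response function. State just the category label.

C3

carbon steel: f(T) = +0.150·(T−10) [T≤10 °C] = -0.7200
  SO₂ term: 1.77·83.7^0.52·exp(0.02·45-0.7200) = 21.18
  Sd branch = 0.102·Sd^0.62·e^(0.033·RH+0.04·T) = 10.56 μm/a
  r_corr = 21.18 + 10.56 = 31.75 μm/a
31.7 μm/a falls in (25, 50] for carbon steel → category C3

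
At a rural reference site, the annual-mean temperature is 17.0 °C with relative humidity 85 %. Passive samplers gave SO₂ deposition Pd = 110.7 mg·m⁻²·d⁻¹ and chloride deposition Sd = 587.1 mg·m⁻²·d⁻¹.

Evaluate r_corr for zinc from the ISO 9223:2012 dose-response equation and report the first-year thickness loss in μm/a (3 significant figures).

r_corr = 8.65 μm/a

zinc: f(T) = -0.071·(T−10) [T>10 °C] = -0.4970
  sulphur-dioxide contribution → 3.106 μm/a
  chloride contribution → 5.547 μm/a
  ⇒ r_corr(zinc) = 8.654 μm/a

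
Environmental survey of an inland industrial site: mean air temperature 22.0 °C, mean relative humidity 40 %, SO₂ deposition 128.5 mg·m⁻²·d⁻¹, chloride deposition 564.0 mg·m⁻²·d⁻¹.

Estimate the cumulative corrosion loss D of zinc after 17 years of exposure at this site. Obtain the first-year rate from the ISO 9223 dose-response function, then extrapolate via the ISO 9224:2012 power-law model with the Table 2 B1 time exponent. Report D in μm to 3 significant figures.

D(17) = 60.8 μm

zinc: T>10 °C ⇒ hinge -0.071·(22.0−10) = -0.8520
  SO₂ term: 0.0129·128.5^0.44·exp(0.046·40-0.8520) = 0.2935
  Sd branch = 0.0175·Sd^0.57·e^(0.008·RH+0.085·T) = 5.786 μm/a
  r_corr = 0.2935 + 5.786 = 6.079 μm/a
Power-law: D(17) = r_corr · 17^0.813
  D(17) = 6.079 × 17^0.813 = 6.079 × 10.01 = 60.84 μm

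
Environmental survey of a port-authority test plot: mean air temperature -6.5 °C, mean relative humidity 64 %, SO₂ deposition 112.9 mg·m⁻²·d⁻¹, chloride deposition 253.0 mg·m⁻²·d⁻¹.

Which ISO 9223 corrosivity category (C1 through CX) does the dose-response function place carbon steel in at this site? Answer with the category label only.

carbon steel: temperature factor f = +0.150·(-16.5) = -2.4750
  SO₂ term: 1.77·112.9^0.52·exp(0.02·64-2.4750) = 6.257
  Sd branch = 0.102·Sd^0.62·e^(0.033·RH+0.04·T) = 20.08 μm/a
  r_corr = 6.257 + 20.08 = 26.34 μm/a
Category bounds: 25…50 μm/a bracket r_corr ⇒ C3

C3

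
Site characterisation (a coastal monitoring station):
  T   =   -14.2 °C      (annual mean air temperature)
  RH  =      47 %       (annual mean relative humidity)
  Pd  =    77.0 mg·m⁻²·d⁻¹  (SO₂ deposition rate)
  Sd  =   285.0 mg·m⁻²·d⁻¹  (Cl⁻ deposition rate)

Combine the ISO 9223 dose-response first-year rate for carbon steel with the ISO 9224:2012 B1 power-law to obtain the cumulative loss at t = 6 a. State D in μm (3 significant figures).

D(6) = 26.1 μm

carbon steel: T≤10 °C ⇒ hinge +0.150·(-14.2−10) = -3.6300
  sulphur-dioxide contribution → 1.15 μm/a
  chloride contribution → 9.068 μm/a
  total first-year rate 10.22 μm/a
Power-law: D(6) = r_corr · 6^0.523
  D(6) = 10.22 × 6^0.523 = 10.22 × 2.553 = 26.08 μm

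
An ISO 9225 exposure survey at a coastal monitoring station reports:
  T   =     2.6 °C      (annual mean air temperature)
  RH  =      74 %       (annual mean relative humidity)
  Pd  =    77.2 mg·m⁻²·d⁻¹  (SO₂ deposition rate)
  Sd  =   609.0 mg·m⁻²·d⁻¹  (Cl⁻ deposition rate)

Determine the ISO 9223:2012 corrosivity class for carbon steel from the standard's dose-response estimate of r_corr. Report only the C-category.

C5

carbon steel: temperature factor f = +0.150·(-7.4) = -1.1100
  Pd branch = 1.77·Pd^0.52·e^(0.02·RH+f) = 24.56 μm/a
  Cl⁻ term: 0.102·609.0^0.62·exp(0.033·74+0.04·2.6) = 69.31
  sum: 24.56 + 69.31 → r_corr = 93.87 μm/a
Category bounds: 80…200 μm/a bracket r_corr ⇒ C5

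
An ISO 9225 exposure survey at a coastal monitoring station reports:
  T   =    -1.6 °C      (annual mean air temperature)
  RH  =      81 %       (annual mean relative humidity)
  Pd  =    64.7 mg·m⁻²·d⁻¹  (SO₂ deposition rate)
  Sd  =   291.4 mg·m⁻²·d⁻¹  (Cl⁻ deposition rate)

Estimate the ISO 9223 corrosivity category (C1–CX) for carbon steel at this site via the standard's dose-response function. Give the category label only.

C4

carbon steel: temperature factor f = +0.150·(-11.6) = -1.7400
  SO₂ term: 1.77·64.7^0.52·exp(0.02·81-1.7400) = 13.73
  Sd branch = 0.102·Sd^0.62·e^(0.033·RH+0.04·T) = 46.74 μm/a
  sum: 13.73 + 46.74 → r_corr = 60.46 μm/a
Category bounds: 50…80 μm/a bracket r_corr ⇒ C4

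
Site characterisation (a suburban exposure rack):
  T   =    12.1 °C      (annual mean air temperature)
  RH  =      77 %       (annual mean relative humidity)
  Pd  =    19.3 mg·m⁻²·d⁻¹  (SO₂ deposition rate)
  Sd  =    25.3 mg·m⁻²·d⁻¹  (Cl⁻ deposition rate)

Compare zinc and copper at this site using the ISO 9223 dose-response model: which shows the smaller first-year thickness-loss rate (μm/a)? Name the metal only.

copper

zinc: temperature factor f = -0.071·(2.1) = -0.1491
  SO₂ term: 0.0129·19.3^0.44·exp(0.046·77-0.1491) = 1.412
  Sd branch = 0.0175·Sd^0.57·e^(0.008·RH+0.085·T) = 0.5715 μm/a
  sum: 1.412 + 0.5715 → r_corr = 1.983 μm/a
copper: temperature factor f = -0.080·(2.1) = -0.1680
  SO₂ term: 0.0053·19.3^0.26·exp(0.059·77-0.1680) = 0.909
  Sd branch = 0.01025·Sd^0.27·e^(0.036·RH+0.049·T) = 0.7095 μm/a
  sum: 0.909 + 0.7095 → r_corr = 1.618 μm/a
Ordering by μm/a: zinc (1.98) > copper (1.62)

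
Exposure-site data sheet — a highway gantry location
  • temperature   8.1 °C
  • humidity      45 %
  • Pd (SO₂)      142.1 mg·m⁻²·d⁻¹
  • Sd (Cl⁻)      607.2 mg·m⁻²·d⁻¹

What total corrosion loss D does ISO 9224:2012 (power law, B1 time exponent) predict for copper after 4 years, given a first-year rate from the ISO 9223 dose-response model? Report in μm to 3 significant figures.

D(4) = 1.64 μm

copper: T≤10 °C ⇒ hinge +0.126·(8.1−10) = -0.2394
  SO₂ term: 0.0053·142.1^0.26·exp(0.059·45-0.2394) = 0.2153
  Cl⁻ term: 0.01025·607.2^0.27·exp(0.036·45+0.049·8.1) = 0.4347
  sum: 0.2153 + 0.4347 → r_corr = 0.65 μm/a
ISO 9224: D(t) = r_corr · t^b with b = 0.667 (copper, B1)
  D(4) = 0.65 × 4^0.667 = 0.65 × 2.521 = 1.639 μm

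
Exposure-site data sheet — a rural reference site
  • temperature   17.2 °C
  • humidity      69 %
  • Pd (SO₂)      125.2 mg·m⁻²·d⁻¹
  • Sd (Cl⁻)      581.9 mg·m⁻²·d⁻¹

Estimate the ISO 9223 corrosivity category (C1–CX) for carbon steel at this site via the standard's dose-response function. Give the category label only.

C5

carbon steel: f(T) = -0.054·(T−10) [T>10 °C] = -0.3888
  Pd branch = 1.77·Pd^0.52·e^(0.02·RH+f) = 58.78 μm/a
  Sd branch = 0.102·Sd^0.62·e^(0.033·RH+0.04·T) = 102.4 μm/a
  r_corr = 58.78 + 102.4 = 161.2 μm/a
161 μm/a falls in (80, 200] for carbon steel → category C5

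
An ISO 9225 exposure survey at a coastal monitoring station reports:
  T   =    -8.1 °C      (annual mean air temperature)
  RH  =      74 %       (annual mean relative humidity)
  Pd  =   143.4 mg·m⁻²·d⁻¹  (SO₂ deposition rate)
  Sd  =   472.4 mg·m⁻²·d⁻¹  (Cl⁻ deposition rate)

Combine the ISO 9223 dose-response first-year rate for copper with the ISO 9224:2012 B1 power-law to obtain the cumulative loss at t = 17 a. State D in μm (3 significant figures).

copper: temperature factor f = +0.126·(-18.1) = -2.2806
  sulphur-dioxide contribution → 0.1551 μm/a
  chloride contribution → 0.5216 μm/a
  ⇒ r_corr(copper) = 0.6768 μm/a
Long-term exponent b (ISO 9224 Table 2, B1) = 0.667
  D(17) = 0.6768 × 17^0.667 = 0.6768 × 6.618 = 4.479 μm

D(17) = 4.48 μm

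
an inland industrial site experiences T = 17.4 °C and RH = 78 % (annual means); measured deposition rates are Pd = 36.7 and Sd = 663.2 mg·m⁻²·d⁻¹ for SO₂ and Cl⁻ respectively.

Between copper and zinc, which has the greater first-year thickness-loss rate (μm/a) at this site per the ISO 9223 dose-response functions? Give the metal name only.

copper: f(T) = -0.080·(T−10) [T>10 °C] = -0.5920
  Pd branch = 0.0053·Pd^0.26·e^(0.059·RH+f) = 0.7458 μm/a
  Sd branch = 0.01025·Sd^0.27·e^(0.036·RH+0.049·T) = 2.303 μm/a
  sum: 0.7458 + 2.303 → r_corr = 3.049 μm/a
zinc: T>10 °C ⇒ hinge -0.071·(17.4−10) = -0.5254
  SO₂ term: 0.0129·36.7^0.44·exp(0.046·78-0.5254) = 1.346
  Sd branch = 0.0175·Sd^0.57·e^(0.008·RH+0.085·T) = 5.817 μm/a
  sum: 1.346 + 5.817 → r_corr = 7.163 μm/a
Ordering by μm/a: zinc (7.16) > copper (3.05)

zinc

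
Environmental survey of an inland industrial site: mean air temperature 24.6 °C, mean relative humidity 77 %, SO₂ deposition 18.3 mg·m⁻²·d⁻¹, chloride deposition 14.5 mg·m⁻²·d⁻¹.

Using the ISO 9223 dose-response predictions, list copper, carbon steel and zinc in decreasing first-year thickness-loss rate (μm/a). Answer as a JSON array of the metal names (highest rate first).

copper: f(T) = -0.080·(T−10) [T>10 °C] = -1.1680
  SO₂ term: 0.0053·18.3^0.26·exp(0.059·77-1.1680) = 0.3298
  Sd branch = 0.01025·Sd^0.27·e^(0.036·RH+0.049·T) = 1.126 μm/a
  r_corr = 0.3298 + 1.126 = 1.456 μm/a
carbon steel: T>10 °C ⇒ hinge -0.054·(24.6−10) = -0.7884
  SO₂ term: 1.77·18.3^0.52·exp(0.02·77-0.7884) = 17.02
  Sd branch = 0.102·Sd^0.62·e^(0.033·RH+0.04·T) = 18.18 μm/a
  sum: 17.02 + 18.18 → r_corr = 35.19 μm/a
zinc: f(T) = -0.071·(T−10) [T>10 °C] = -1.0366
  SO₂ term: 0.0129·18.3^0.44·exp(0.046·77-1.0366) = 0.5677
  Cl⁻ term: 0.0175·14.5^0.57·exp(0.008·77+0.085·24.6) = 1.204
  sum: 0.5677 + 1.204 → r_corr = 1.772 μm/a
Ordering by μm/a: carbon steel (35.2) > zinc (1.77) > copper (1.46)

["carbon steel", "zinc", "copper"]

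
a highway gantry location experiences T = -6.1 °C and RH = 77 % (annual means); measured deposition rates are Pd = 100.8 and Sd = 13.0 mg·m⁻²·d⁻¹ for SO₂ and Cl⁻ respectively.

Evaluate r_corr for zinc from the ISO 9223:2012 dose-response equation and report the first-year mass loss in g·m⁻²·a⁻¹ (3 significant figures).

r_corr = 13.7 g·m⁻²·a⁻¹

zinc: temperature factor f = +0.038·(-16.1) = -0.6118
  sulphur-dioxide contribution → 1.839 μm/a
  chloride contribution → 0.08324 μm/a
  total first-year rate 1.923 μm/a
Convert to mass loss: 1.923 μm/a × 7.14 g/cm³ = 13.73 g·m⁻²·a⁻¹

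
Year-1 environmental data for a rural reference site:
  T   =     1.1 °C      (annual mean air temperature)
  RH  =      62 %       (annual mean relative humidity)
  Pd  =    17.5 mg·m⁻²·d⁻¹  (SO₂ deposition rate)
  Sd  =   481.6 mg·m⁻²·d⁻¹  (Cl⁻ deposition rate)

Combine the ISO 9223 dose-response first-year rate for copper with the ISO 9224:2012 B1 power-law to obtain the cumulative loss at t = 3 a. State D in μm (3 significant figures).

D(3) = 1.41 μm

copper: T≤10 °C ⇒ hinge +0.126·(1.1−10) = -1.1214
  sulphur-dioxide contribution → 0.141 μm/a
  chloride contribution → 0.5343 μm/a
  ⇒ r_corr(copper) = 0.6753 μm/a
ISO 9224: D(t) = r_corr · t^b with b = 0.667 (copper, B1)
  D(3) = 0.6753 × 3^0.667 = 0.6753 × 2.081 = 1.405 μm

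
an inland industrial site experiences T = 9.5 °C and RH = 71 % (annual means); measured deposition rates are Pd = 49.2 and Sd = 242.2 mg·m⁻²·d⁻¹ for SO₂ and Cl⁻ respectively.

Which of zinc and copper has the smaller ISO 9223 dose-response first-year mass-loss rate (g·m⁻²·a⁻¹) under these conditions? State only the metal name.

zinc: f(T) = +0.038·(T−10) [T≤10 °C] = -0.0190
  SO₂ term: 0.0129·49.2^0.44·exp(0.046·71-0.0190) = 1.842
  Sd branch = 0.0175·Sd^0.57·e^(0.008·RH+0.085·T) = 1.583 μm/a
  sum: 1.842 + 1.583 → r_corr = 3.424 μm/a
  mass loss = 3.424 μm/a × 7.14 g/cm³ = 24.45 g·m⁻²·a⁻¹
copper: temperature factor f = +0.126·(-0.5) = -0.0630
  SO₂ term: 0.0053·49.2^0.26·exp(0.059·71-0.0630) = 0.9038
  Sd branch = 0.01025·Sd^0.27·e^(0.036·RH+0.049·T) = 0.9261 μm/a
  r_corr = 0.9038 + 0.9261 = 1.83 μm/a
  mass loss = 1.83 μm/a × 8.96 g/cm³ = 16.4 g·m⁻²·a⁻¹
Ordering by g·m⁻²·a⁻¹: zinc (24.4) > copper (16.4)

copper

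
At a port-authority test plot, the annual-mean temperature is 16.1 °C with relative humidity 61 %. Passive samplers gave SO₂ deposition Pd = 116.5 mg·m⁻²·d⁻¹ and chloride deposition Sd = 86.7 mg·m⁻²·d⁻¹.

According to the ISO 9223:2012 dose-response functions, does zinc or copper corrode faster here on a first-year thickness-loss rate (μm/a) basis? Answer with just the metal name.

zinc

zinc: temperature factor f = -0.071·(6.1) = -0.4331
  Pd branch = 0.0129·Pd^0.44·e^(0.046·RH+f) = 1.123 μm/a
  Sd branch = 0.0175·Sd^0.57·e^(0.008·RH+0.085·T) = 1.426 μm/a
  r_corr = 1.123 + 1.426 = 2.548 μm/a
copper: temperature factor f = -0.080·(6.1) = -0.4880
  SO₂ term: 0.0053·116.5^0.26·exp(0.059·61-0.4880) = 0.4098
  Sd branch = 0.01025·Sd^0.27·e^(0.036·RH+0.049·T) = 0.6766 μm/a
  sum: 0.4098 + 0.6766 → r_corr = 1.086 μm/a
Ordering by μm/a: zinc (2.55) > copper (1.09)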